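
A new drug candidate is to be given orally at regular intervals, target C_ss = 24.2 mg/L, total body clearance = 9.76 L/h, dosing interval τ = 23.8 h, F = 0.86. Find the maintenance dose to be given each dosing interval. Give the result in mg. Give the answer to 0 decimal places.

At steady state, F × (Dose/τ) = Css × CL.
Dose = Css × CL × τ / F = 24.2 × 9.760 × 23.8 / 0.86 = 6536 mg

6536 mg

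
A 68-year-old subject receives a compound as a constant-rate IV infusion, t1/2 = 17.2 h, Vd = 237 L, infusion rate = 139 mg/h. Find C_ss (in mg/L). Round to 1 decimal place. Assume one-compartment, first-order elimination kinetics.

k = ln2 / t½ = 0.693147 / 17.2 = 0.04030 h⁻¹
CL = k × Vd = 0.04030 × 237 = 9.551 L/h
At steady state Css = R₀ / CL = 139 / 9.551 = 14.55 mg/L

14.6 mg/L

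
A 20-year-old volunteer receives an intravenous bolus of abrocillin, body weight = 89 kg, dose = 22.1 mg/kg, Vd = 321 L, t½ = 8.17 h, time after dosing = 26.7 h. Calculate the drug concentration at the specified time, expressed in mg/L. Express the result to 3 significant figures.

Total dose = 22.1 × 89 = 1967 mg
C₀ = Dose / Vd = 1967 / 321 = 6.128 mg/L
k = ln2 / t½ = 0.693147 / 8.17 = 0.08484 h⁻¹
C = C₀ · e^(−k·t) = 6.128 × e^(−0.08484 × 26.7)
  = 6.128 × 0.1038 = 0.6361 mg/L

0.636 mg/L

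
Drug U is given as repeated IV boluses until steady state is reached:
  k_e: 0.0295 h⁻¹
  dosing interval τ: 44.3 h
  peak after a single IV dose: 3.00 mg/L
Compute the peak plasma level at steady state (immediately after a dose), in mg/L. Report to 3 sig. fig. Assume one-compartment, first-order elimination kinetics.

4.11 mg/L

e^(−kτ) = e^(−0.02950 × 44.3) = 0.2707
Accumulation ratio R = 1 / (1 − e^(−kτ)) = 1 / (1 − 0.2707) = 1.371
Steady-state peak = C₀ × R = 3.00 × 1.371 = 4.113 mg/L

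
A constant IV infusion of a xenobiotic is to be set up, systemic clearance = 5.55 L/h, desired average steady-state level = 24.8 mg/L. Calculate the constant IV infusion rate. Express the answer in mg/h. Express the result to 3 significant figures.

At steady state, infusion rate R₀ = Css × CL = 24.8 × 5.550 = 137.6 mg/h

138 mg/h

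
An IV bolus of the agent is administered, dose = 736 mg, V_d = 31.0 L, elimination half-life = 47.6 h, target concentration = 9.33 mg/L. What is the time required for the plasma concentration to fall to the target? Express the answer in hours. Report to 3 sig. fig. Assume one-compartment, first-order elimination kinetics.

C₀ = Dose / Vd = 736.0 / 31.0 = 23.74 mg/L
k = ln2 / t½ = 0.693147 / 47.6 = 0.01456 h⁻¹
t = ln(C₀ / C) / k = ln(23.74 / 9.33) / 0.01456
  = ln(2.544) / 0.01456 = 0.9337 / 0.01456 = 64.13 h

64.1 h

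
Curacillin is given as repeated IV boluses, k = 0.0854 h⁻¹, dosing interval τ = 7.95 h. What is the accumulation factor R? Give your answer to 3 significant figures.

e^(−kτ) = e^(−0.08540 × 7.95) = 0.5072
Accumulation ratio R = 1 / (1 − e^(−kτ)) = 1 / (1 − 0.5072) = 2.029

2.03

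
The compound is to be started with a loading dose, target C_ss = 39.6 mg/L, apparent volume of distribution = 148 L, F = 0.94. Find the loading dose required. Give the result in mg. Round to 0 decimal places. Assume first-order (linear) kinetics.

LD = Css × Vd / F = 39.6 × 148 / 0.94 = 6235 mg

6235 mg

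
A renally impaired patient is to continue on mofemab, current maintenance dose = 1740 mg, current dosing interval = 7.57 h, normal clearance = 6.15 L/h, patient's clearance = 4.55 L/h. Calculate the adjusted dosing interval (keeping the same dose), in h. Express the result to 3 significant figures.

To keep the same average steady-state level, dosing rate must scale with clearance.
CL ratio = 4.55 / 6.15 = 0.7398
New interval (same dose) = 7.57 / 0.7398 = 10.23 h

10.2 h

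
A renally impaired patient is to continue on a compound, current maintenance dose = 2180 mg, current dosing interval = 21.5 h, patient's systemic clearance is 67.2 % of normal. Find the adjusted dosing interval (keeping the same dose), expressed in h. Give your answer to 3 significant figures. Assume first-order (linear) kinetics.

To keep the same average steady-state level, dosing rate must scale with clearance.
CL ratio = 67.2 / 100 = 0.6720
New interval (same dose) = 21.5 / 0.6720 = 31.99 h

32.0 h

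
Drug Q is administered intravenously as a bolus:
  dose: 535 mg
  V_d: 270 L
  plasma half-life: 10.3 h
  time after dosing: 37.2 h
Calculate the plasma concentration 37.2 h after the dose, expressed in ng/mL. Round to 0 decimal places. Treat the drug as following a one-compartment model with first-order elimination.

162 ng/mL

C₀ = Dose / Vd = 535.0 / 270 = 1.981 mg/L
k = ln2 / t½ = 0.693147 / 10.3 = 0.06730 h⁻¹
C = C₀ · e^(−k·t) = 1.981 × e^(−0.06730 × 37.2)
  = 1.981 × 0.08179 = 0.1620 mg/L
Convert: 0.1620 mg/L × 1000 = 162.0 ng/mL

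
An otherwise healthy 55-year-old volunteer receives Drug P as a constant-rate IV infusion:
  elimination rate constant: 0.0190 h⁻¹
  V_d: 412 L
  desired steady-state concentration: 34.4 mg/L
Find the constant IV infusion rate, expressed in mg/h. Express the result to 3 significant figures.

269 mg/h

CL = k × Vd = 0.01900 × 412 = 7.828 L/h
At steady state, infusion rate R₀ = Css × CL = 34.4 × 7.828 = 269.3 mg/h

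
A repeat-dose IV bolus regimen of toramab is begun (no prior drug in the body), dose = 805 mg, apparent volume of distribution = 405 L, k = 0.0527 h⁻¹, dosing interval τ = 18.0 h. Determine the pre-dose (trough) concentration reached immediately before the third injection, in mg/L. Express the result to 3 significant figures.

C₀ per dose = Dose / Vd = 805 / 405 = 1.988 mg/L
Fraction remaining after one interval: r = e^(−kτ) = e^(−0.05270 × 18.0) = 0.3873
Before dose 3, 2 doses have been given (aged 1τ, 2τ).
C_trough = C₀ × (r + r²) = 1.988 × (0.3873 + 0.1500) = 1.068 mg/L

1.07 mg/L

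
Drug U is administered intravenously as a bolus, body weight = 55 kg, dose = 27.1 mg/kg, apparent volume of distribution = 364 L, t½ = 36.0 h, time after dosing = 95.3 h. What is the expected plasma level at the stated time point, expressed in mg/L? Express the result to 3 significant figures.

0.654 mg/L

Total dose = 27.1 × 55 = 1491 mg
C₀ = Dose / Vd = 1491 / 364 = 4.096 mg/L
k = ln2 / t½ = 0.693147 / 36.0 = 0.01925 h⁻¹
C = C₀ · e^(−k·t) = 4.096 × e^(−0.01925 × 95.3)
  = 4.096 × 0.1597 = 0.6541 mg/L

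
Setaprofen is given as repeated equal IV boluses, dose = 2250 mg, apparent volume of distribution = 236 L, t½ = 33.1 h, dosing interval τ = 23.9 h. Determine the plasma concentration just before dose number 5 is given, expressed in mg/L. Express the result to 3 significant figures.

12.7 mg/L

C₀ per dose = Dose / Vd = 2250 / 236 = 9.534 mg/L
k = ln2 / t½ = 0.693147 / 33.1 = 0.02094 h⁻¹
Fraction remaining after one interval: r = e^(−kτ) = e^(−0.02094 × 23.9) = 0.6062
Before dose 5, 4 doses have been given (aged 1τ, 2τ, 3τ, 4τ).
C_trough = C₀ × (r + r² + … + r^4) = C₀ × r(1−r^4)/(1−r)
        = 9.534 × 0.6062 × (1 − 0.1350) / (1 − 0.6062) = 12.69 mg/L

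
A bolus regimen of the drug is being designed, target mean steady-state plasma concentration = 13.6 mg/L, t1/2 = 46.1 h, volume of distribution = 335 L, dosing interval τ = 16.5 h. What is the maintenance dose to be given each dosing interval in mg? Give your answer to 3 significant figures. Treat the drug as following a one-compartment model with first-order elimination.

1130 mg

k = ln2 / t½ = 0.693147 / 46.1 = 0.01504 h⁻¹
CL = k × Vd = 0.01504 × 335 = 5.038 L/h
At steady state, Dose/τ = Css × CL.
Dose = Css × CL × τ = 13.6 × 5.038 × 16.5 = 1131 mg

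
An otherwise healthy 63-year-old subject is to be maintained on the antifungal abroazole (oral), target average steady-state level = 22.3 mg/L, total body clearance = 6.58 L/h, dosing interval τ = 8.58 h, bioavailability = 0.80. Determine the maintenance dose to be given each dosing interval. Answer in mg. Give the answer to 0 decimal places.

At steady state, F × (Dose/τ) = Css × CL.
Dose = Css × CL × τ / F = 22.3 × 6.580 × 8.58 / 0.80 = 1574 mg

1574 mg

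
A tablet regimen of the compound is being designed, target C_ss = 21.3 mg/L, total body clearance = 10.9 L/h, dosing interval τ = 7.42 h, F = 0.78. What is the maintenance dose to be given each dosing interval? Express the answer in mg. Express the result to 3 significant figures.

At steady state, F × (Dose/τ) = Css × CL.
Dose = Css × CL × τ / F = 21.3 × 10.90 × 7.42 / 0.78 = 2209 mg

2210 mg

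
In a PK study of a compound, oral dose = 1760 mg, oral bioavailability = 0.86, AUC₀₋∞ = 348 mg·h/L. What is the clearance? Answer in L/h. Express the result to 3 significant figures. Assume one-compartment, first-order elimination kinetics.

CL = F·Dose / AUC = 0.86 × 1760 / 348 = 4.349 L/h

4.35 L/h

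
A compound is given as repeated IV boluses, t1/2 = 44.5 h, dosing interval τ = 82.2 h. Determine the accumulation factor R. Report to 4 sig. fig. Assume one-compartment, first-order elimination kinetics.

1.385

k = ln2 / t½ = 0.693147 / 44.5 = 0.01558 h⁻¹
e^(−kτ) = e^(−0.01558 × 82.2) = 0.2778
Accumulation ratio R = 1 / (1 − e^(−kτ)) = 1 / (1 − 0.2778) = 1.385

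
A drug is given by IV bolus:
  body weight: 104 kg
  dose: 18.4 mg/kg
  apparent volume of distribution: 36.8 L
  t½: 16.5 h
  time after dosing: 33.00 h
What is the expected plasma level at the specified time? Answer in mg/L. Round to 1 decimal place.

Total dose = 18.4 × 104 = 1914 mg
C₀ = Dose / Vd = 1914 / 36.8 = 52.01 mg/L
k = ln2 / t½ = 0.693147 / 16.5 = 0.04201 h⁻¹
t / t½ = 33.00 / 16.5 = 2 half-lives
C = C₀ × (1/2)^2 = 52.01 × 0.2500 = 13.00 mg/L

13.0 mg/L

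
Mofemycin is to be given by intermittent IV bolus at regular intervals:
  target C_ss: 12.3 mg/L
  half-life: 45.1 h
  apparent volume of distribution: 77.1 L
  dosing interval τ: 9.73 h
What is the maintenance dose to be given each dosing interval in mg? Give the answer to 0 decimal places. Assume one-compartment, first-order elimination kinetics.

k = ln2 / t½ = 0.693147 / 45.1 = 0.01537 h⁻¹
CL = k × Vd = 0.01537 × 77.1 = 1.185 L/h
At steady state, Dose/τ = Css × CL.
Dose = Css × CL × τ = 12.3 × 1.185 × 9.73 = 141.8 mg

142 mg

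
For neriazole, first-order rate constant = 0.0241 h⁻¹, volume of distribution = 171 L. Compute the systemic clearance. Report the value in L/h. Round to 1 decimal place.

4.1 L/h

CL = k × Vd = 0.0241 × 171 = 4.121 L/h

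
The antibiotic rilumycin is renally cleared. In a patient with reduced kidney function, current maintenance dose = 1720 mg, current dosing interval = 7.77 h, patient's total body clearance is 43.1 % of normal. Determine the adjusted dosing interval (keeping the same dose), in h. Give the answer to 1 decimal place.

18.0 h

To keep the same average steady-state level, dosing rate must scale with clearance.
CL ratio = 43.1 / 100 = 0.4310
New interval (same dose) = 7.77 / 0.4310 = 18.03 h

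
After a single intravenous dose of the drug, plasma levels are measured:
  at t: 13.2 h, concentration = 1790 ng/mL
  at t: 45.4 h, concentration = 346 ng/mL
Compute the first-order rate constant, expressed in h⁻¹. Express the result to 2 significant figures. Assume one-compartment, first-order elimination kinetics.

k = ln(C₁/C₂) / (t₂ − t₁) = ln(1790/346) / (45.4 − 13.2)
  = 1.644 / 32.20 = 0.05106 h⁻¹

0.051 h⁻¹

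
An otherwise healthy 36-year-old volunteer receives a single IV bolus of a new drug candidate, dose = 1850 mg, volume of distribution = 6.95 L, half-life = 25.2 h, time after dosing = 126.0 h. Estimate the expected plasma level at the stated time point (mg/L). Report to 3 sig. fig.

C₀ = Dose / Vd = 1850 / 6.95 = 266.2 mg/L
k = ln2 / t½ = 0.693147 / 25.2 = 0.02751 h⁻¹
t / t½ = 126.0 / 25.2 = 5 half-lives
C = C₀ × (1/2)^5 = 266.2 × 0.03125 = 8.319 mg/L

8.32 mg/L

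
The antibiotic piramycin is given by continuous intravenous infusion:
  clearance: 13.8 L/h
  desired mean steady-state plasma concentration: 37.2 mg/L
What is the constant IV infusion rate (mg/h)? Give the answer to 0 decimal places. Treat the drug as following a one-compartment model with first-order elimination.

513 mg/h

At steady state, infusion rate R₀ = Css × CL = 37.2 × 13.80 = 513.4 mg/h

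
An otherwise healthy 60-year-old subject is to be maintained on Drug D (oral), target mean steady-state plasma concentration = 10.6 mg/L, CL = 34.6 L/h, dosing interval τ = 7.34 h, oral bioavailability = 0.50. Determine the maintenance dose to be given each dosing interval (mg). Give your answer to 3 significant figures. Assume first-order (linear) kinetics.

5380 mg

At steady state, F × (Dose/τ) = Css × CL.
Dose = Css × CL × τ / F = 10.6 × 34.60 × 7.34 / 0.50 = 5384 mg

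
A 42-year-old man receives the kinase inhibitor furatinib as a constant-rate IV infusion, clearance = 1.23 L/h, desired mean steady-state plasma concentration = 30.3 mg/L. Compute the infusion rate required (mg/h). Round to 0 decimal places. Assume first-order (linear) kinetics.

37 mg/h

At steady state, infusion rate R₀ = Css × CL = 30.3 × 1.230 = 37.27 mg/h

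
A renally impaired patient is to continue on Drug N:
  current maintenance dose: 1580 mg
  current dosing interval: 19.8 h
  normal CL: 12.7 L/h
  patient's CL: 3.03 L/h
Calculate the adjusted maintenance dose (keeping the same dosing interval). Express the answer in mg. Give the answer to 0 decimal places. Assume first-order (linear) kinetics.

377 mg

To keep the same average steady-state level, dosing rate must scale with clearance.
CL ratio = 3.03 / 12.7 = 0.2386
New dose (same interval) = 1580 × 0.2386 = 377.0 mg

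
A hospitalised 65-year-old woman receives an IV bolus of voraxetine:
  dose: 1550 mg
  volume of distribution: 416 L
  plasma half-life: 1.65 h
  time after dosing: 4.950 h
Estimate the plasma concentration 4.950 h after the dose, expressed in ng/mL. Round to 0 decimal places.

C₀ = Dose / Vd = 1550 / 416 = 3.726 mg/L
k = ln2 / t½ = 0.693147 / 1.65 = 0.4201 h⁻¹
t / t½ = 4.950 / 1.65 = 3 half-lives
C = C₀ × (1/2)^3 = 3.726 × 0.1250 = 0.4658 mg/L
Convert: 0.4658 mg/L × 1000 = 465.8 ng/mL

466 ng/mL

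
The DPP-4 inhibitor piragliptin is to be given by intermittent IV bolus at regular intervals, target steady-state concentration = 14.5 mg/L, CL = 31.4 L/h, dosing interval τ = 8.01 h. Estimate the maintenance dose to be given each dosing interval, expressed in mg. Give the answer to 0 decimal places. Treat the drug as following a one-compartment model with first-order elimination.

3647 mg

At steady state, Dose/τ = Css × CL.
Dose = Css × CL × τ = 14.5 × 31.40 × 8.01 = 3647 mg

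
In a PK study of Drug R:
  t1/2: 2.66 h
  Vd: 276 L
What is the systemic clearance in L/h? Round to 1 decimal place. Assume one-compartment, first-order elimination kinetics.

k = ln2 / t½ = 0.693147 / 2.66 = 0.2606 h⁻¹
CL = k × Vd = 0.2606 × 276 = 71.93 L/h

71.9 L/h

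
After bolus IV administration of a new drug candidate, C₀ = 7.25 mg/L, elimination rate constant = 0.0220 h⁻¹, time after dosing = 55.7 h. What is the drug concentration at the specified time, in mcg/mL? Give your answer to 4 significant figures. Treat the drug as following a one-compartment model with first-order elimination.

C = C₀ · e^(−k·t) = 7.250 × e^(−0.02200 × 55.7)
  = 7.250 × 0.2936 = 2.129 mg/L
(2.129 mg/L = 2.129 mcg/mL)

2.129 mcg/mL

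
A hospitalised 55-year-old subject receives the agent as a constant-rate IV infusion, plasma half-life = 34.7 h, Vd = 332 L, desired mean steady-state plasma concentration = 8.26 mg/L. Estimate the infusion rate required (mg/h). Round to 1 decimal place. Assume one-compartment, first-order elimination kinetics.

54.8 mg/h

k = ln2 / t½ = 0.693147 / 34.7 = 0.01998 h⁻¹
CL = k × Vd = 0.01998 × 332 = 6.633 L/h
At steady state, infusion rate R₀ = Css × CL = 8.26 × 6.633 = 54.79 mg/h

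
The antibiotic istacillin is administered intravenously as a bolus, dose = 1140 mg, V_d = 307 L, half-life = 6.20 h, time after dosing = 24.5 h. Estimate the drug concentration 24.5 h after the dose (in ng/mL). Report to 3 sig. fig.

240 ng/mL

C₀ = Dose / Vd = 1140 / 307 = 3.713 mg/L
k = ln2 / t½ = 0.693147 / 6.20 = 0.1118 h⁻¹
C = C₀ · e^(−k·t) = 3.713 × e^(−0.1118 × 24.5)
  = 3.713 × 0.06463 = 0.2400 mg/L
Convert: 0.2400 mg/L × 1000 = 240.0 ng/mL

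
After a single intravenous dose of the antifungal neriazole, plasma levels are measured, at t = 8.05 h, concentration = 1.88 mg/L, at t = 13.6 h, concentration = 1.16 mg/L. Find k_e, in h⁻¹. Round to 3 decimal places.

0.087 h⁻¹

k = ln(C₁/C₂) / (t₂ − t₁) = ln(1.88/1.16) / (13.6 − 8.05)
  = 0.4829 / 5.550 = 0.08701 h⁻¹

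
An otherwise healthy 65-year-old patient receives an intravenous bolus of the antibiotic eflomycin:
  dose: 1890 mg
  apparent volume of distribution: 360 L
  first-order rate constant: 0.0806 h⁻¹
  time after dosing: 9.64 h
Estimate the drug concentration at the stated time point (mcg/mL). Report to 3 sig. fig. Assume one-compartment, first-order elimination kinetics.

2.41 mcg/mL

C₀ = Dose / Vd = 1890 / 360 = 5.250 mg/L
C = C₀ · e^(−k·t) = 5.250 × e^(−0.08060 × 9.64)
  = 5.250 × 0.4598 = 2.414 mg/L
(2.414 mg/L = 2.414 mcg/mL)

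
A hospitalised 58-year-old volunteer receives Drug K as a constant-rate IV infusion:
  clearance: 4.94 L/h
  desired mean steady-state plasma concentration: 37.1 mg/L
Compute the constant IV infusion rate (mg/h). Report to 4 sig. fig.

183.3 mg/h

At steady state, infusion rate R₀ = Css × CL = 37.1 × 4.940 = 183.3 mg/h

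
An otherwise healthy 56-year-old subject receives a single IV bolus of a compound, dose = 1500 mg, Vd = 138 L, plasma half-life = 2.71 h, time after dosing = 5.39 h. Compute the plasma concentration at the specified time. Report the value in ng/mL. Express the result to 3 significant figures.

2740 ng/mL

C₀ = Dose / Vd = 1500 / 138 = 10.87 mg/L
k = ln2 / t½ = 0.693147 / 2.71 = 0.2558 h⁻¹
C = C₀ · e^(−k·t) = 10.87 × e^(−0.2558 × 5.39)
  = 10.87 × 0.2519 = 2.738 mg/L
Convert: 2.738 mg/L × 1000 = 2738 ng/mL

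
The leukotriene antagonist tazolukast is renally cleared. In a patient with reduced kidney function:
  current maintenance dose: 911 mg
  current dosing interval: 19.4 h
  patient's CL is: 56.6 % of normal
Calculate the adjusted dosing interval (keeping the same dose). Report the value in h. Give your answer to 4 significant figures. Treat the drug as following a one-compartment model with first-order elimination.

34.28 h

To keep the same average steady-state level, dosing rate must scale with clearance.
CL ratio = 56.6 / 100 = 0.5660
New interval (same dose) = 19.4 / 0.5660 = 34.28 h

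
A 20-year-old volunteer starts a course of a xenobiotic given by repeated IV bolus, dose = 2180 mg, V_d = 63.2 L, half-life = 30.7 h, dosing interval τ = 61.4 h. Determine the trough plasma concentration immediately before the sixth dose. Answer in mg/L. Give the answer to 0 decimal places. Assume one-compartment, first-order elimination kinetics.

11 mg/L

C₀ per dose = Dose / Vd = 2180 / 63.2 = 34.49 mg/L
k = ln2 / t½ = 0.693147 / 30.7 = 0.02258 h⁻¹
Fraction remaining after one interval: r = e^(−kτ) = e^(−0.02258 × 61.4) = 0.2500
Before dose 6, 5 doses have been given (aged 1τ, 2τ, 3τ, 4τ, 5τ).
C_trough = C₀ × (r + r² + … + r^5) = C₀ × r(1−r^5)/(1−r)
        = 34.49 × 0.2500 × (1 − 0.0009766) / (1 − 0.2500) = 11.49 mg/L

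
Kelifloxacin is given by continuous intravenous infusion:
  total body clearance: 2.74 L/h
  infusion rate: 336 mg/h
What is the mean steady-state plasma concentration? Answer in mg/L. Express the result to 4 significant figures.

At steady state Css = R₀ / CL = 336 / 2.740 = 122.6 mg/L

122.6 mg/L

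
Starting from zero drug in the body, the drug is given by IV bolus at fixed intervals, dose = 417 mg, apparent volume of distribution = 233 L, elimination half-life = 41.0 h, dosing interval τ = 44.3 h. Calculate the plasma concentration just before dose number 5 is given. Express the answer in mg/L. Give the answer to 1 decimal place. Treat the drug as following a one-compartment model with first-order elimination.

1.5 mg/L

C₀ per dose = Dose / Vd = 417 / 233 = 1.790 mg/L
k = ln2 / t½ = 0.693147 / 41.0 = 0.01691 h⁻¹
Fraction remaining after one interval: r = e^(−kτ) = e^(−0.01691 × 44.3) = 0.4728
Before dose 5, 4 doses have been given (aged 1τ, 2τ, 3τ, 4τ).
C_trough = C₀ × (r + r² + … + r^4) = C₀ × r(1−r^4)/(1−r)
        = 1.790 × 0.4728 × (1 − 0.04997) / (1 − 0.4728) = 1.525 mg/L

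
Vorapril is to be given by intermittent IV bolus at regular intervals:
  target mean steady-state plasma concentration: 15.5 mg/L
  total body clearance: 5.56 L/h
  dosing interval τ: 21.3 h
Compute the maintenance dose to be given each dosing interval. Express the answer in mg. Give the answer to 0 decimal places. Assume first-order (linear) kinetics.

At steady state, Dose/τ = Css × CL.
Dose = Css × CL × τ = 15.5 × 5.560 × 21.3 = 1836 mg

1836 mg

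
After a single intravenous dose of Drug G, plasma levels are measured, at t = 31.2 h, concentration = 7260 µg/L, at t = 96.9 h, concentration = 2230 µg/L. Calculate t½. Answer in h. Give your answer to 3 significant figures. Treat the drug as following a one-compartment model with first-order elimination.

38.6 h

k = ln(C₁/C₂) / (t₂ − t₁) = ln(7260/2230) / (96.9 − 31.2)
  = 1.180 / 65.70 = 0.01796 h⁻¹
t½ = ln2 / k = 0.693147 / 0.01796 = 38.59 h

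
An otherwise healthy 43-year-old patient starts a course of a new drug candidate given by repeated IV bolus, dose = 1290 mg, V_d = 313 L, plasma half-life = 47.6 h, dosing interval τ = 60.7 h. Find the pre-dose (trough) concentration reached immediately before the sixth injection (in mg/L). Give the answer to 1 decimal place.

2.9 mg/L

C₀ per dose = Dose / Vd = 1290 / 313 = 4.121 mg/L
k = ln2 / t½ = 0.693147 / 47.6 = 0.01456 h⁻¹
Fraction remaining after one interval: r = e^(−kτ) = e^(−0.01456 × 60.7) = 0.4132
Before dose 6, 5 doses have been given (aged 1τ, 2τ, 3τ, 4τ, 5τ).
C_trough = C₀ × (r + r² + … + r^5) = C₀ × r(1−r^5)/(1−r)
        = 4.121 × 0.4132 × (1 − 0.01204) / (1 − 0.4132) = 2.867 mg/L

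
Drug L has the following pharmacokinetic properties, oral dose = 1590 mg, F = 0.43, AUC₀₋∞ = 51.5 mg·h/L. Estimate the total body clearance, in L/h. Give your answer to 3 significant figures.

CL = F·Dose / AUC = 0.43 × 1590 / 51.5 = 13.28 L/h

13.3 L/h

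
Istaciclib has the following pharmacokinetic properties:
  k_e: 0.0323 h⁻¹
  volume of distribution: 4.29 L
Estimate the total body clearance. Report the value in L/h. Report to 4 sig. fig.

CL = k × Vd = 0.0323 × 4.29 = 0.1386 L/h

0.1386 L/h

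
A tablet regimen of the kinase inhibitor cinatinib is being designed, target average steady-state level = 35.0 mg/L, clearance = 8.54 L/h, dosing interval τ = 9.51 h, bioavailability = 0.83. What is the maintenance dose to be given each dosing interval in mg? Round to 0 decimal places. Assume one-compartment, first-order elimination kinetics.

3425 mg

At steady state, F × (Dose/τ) = Css × CL.
Dose = Css × CL × τ / F = 35.0 × 8.540 × 9.51 / 0.83 = 3425 mg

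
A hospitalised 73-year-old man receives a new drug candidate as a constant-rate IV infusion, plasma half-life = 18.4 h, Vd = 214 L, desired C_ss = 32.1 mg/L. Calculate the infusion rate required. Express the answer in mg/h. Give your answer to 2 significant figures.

k = ln2 / t½ = 0.693147 / 18.4 = 0.03767 h⁻¹
CL = k × Vd = 0.03767 × 214 = 8.061 L/h
At steady state, infusion rate R₀ = Css × CL = 32.1 × 8.061 = 258.8 mg/h

260 mg/h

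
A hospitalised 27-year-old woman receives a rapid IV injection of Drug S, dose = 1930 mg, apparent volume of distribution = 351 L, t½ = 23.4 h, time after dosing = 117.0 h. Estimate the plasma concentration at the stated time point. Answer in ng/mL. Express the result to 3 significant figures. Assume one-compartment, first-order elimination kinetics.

172 ng/mL

C₀ = Dose / Vd = 1930 / 351 = 5.499 mg/L
k = ln2 / t½ = 0.693147 / 23.4 = 0.02962 h⁻¹
t / t½ = 117.0 / 23.4 = 5 half-lives
C = C₀ × (1/2)^5 = 5.499 × 0.03125 = 0.1718 mg/L
Convert: 0.1718 mg/L × 1000 = 171.8 ng/mL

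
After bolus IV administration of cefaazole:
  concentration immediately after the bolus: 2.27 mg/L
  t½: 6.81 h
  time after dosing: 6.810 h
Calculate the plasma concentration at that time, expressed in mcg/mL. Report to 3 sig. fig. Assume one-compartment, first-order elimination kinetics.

1.14 mcg/mL

k = ln2 / t½ = 0.693147 / 6.81 = 0.1018 h⁻¹
t / t½ = 6.810 / 6.81 = 1 half-lives
C = C₀ × (1/2)^1 = 2.270 × 0.5000 = 1.135 mg/L
(1.135 mg/L = 1.135 mcg/mL)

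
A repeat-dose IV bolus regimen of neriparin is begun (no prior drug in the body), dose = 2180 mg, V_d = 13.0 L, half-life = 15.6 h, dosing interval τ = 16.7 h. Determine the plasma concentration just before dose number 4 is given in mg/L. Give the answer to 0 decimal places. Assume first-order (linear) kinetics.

C₀ per dose = Dose / Vd = 2180 / 13.0 = 167.7 mg/L
k = ln2 / t½ = 0.693147 / 15.6 = 0.04443 h⁻¹
Fraction remaining after one interval: r = e^(−kτ) = e^(−0.04443 × 16.7) = 0.4762
Before dose 4, 3 doses have been given (aged 1τ, 2τ, 3τ).
C_trough = C₀ × (r + r² + … + r^3) = C₀ × r(1−r^3)/(1−r)
        = 167.7 × 0.4762 × (1 − 0.1080) / (1 − 0.4762) = 136.0 mg/L

136 mg/L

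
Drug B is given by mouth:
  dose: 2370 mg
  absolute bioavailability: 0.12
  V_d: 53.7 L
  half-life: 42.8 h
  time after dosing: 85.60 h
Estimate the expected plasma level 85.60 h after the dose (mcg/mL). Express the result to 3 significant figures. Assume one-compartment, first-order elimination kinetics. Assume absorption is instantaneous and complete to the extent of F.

Amount reaching circulation = F × Dose = 0.12 × 2370 = 284.4 mg
C₀ = F·Dose / Vd = 284.4 / 53.7 = 5.296 mg/L
k = ln2 / t½ = 0.693147 / 42.8 = 0.01620 h⁻¹
t / t½ = 85.60 / 42.8 = 2 half-lives
C = C₀ × (1/2)^2 = 5.296 × 0.2500 = 1.324 mg/L
(1.324 mg/L = 1.324 mcg/mL)

1.32 mcg/mL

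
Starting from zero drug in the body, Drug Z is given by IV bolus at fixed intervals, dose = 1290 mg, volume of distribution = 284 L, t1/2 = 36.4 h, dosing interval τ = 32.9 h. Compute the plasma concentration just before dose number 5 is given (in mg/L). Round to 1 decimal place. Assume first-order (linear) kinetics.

C₀ per dose = Dose / Vd = 1290 / 284 = 4.542 mg/L
k = ln2 / t½ = 0.693147 / 36.4 = 0.01904 h⁻¹
Fraction remaining after one interval: r = e^(−kτ) = e^(−0.01904 × 32.9) = 0.5345
Before dose 5, 4 doses have been given (aged 1τ, 2τ, 3τ, 4τ).
C_trough = C₀ × (r + r² + … + r^4) = C₀ × r(1−r^4)/(1−r)
        = 4.542 × 0.5345 × (1 − 0.08162) / (1 − 0.5345) = 4.790 mg/L

4.8 mg/L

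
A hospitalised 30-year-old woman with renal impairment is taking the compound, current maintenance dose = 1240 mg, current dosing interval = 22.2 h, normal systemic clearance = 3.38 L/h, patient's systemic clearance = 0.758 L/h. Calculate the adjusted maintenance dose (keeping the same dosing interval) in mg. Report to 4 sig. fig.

278.1 mg

To keep the same average steady-state level, dosing rate must scale with clearance.
CL ratio = 0.758 / 3.38 = 0.2243
New dose (same interval) = 1240 × 0.2243 = 278.1 mg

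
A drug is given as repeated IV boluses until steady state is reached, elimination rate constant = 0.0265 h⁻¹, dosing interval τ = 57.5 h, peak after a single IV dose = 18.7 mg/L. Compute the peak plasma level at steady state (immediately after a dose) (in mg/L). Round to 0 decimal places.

24 mg/L

e^(−kτ) = e^(−0.02650 × 57.5) = 0.2179
Accumulation ratio R = 1 / (1 − e^(−kτ)) = 1 / (1 − 0.2179) = 1.279
Steady-state peak = C₀ × R = 18.7 × 1.279 = 23.92 mg/L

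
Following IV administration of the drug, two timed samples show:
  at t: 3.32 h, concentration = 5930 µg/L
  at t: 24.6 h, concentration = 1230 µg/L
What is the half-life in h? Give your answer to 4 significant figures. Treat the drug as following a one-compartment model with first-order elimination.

9.377 h

k = ln(C₁/C₂) / (t₂ − t₁) = ln(5930/1230) / (24.6 − 3.32)
  = 1.573 / 21.28 = 0.07392 h⁻¹
t½ = ln2 / k = 0.693147 / 0.07392 = 9.377 h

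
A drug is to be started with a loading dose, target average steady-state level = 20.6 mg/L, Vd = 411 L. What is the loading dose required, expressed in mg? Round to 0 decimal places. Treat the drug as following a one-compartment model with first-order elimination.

8467 mg

LD = Css × Vd = 20.6 × 411 = 8467 mg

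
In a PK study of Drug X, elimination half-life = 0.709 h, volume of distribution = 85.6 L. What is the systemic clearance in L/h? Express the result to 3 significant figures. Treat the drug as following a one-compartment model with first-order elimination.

k = ln2 / t½ = 0.693147 / 0.709 = 0.9776 h⁻¹
CL = k × Vd = 0.9776 × 85.6 = 83.68 L/h

83.7 L/h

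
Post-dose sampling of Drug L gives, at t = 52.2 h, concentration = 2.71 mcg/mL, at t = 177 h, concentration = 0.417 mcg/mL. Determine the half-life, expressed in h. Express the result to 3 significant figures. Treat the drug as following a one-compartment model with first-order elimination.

k = ln(C₁/C₂) / (t₂ − t₁) = ln(2.71/0.417) / (177 − 52.2)
  = 1.872 / 124.8 = 0.01500 h⁻¹
t½ = ln2 / k = 0.693147 / 0.01500 = 46.21 h

46.2 h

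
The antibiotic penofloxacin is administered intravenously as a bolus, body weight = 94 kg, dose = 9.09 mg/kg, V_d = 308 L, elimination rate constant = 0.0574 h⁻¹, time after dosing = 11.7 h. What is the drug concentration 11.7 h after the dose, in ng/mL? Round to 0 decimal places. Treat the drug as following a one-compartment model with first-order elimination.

1417 ng/mL

Total dose = 9.09 × 94 = 854.5 mg
C₀ = Dose / Vd = 854.5 / 308 = 2.774 mg/L
C = C₀ · e^(−k·t) = 2.774 × e^(−0.05740 × 11.7)
  = 2.774 × 0.5109 = 1.417 mg/L
Convert: 1.417 mg/L × 1000 = 1417 ng/mL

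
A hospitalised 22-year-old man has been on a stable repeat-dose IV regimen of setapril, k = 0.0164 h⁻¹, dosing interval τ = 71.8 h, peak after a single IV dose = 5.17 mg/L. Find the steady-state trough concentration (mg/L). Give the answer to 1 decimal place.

e^(−kτ) = e^(−0.01640 × 71.8) = 0.3080
Accumulation ratio R = 1 / (1 − e^(−kτ)) = 1 / (1 − 0.3080) = 1.445
Steady-state trough = C₀ × R × e^(−kτ) = 5.17 × 1.445 × 0.3080 = 2.301 mg/L

2.3 mg/L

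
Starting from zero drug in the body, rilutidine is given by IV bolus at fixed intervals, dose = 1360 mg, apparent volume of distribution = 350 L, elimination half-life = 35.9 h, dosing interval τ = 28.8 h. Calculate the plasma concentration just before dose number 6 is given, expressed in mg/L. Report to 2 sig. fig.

C₀ per dose = Dose / Vd = 1360 / 350 = 3.886 mg/L
k = ln2 / t½ = 0.693147 / 35.9 = 0.01931 h⁻¹
Fraction remaining after one interval: r = e^(−kτ) = e^(−0.01931 × 28.8) = 0.5734
Before dose 6, 5 doses have been given (aged 1τ, 2τ, 3τ, 4τ, 5τ).
C_trough = C₀ × (r + r² + … + r^5) = C₀ × r(1−r^5)/(1−r)
        = 3.886 × 0.5734 × (1 − 0.06199) / (1 − 0.5734) = 4.899 mg/L

4.9 mg/L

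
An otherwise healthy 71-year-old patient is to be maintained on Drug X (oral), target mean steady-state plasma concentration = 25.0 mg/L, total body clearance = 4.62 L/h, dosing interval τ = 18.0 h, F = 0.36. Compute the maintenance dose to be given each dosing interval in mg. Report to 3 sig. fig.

5780 mg

At steady state, F × (Dose/τ) = Css × CL.
Dose = Css × CL × τ / F = 25.0 × 4.620 × 18.0 / 0.36 = 5775 mg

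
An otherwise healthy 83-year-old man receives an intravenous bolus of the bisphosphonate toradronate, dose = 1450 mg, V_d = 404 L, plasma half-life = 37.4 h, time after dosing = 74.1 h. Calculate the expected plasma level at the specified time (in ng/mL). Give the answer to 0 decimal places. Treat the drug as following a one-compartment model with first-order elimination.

909 ng/mL

C₀ = Dose / Vd = 1450 / 404 = 3.589 mg/L
k = ln2 / t½ = 0.693147 / 37.4 = 0.01853 h⁻¹
C = C₀ · e^(−k·t) = 3.589 × e^(−0.01853 × 74.1)
  = 3.589 × 0.2533 = 0.9091 mg/L
Convert: 0.9091 mg/L × 1000 = 909.1 ng/mL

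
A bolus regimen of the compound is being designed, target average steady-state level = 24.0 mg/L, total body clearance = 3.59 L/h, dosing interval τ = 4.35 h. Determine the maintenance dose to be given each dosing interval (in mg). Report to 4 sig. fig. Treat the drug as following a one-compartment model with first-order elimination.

At steady state, Dose/τ = Css × CL.
Dose = Css × CL × τ = 24.0 × 3.590 × 4.35 = 374.8 mg

374.8 mg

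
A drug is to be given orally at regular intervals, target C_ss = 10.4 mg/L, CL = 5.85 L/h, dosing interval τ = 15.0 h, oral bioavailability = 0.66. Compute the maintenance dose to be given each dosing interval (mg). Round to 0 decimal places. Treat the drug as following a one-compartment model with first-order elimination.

1383 mg

At steady state, F × (Dose/τ) = Css × CL.
Dose = Css × CL × τ / F = 10.4 × 5.850 × 15.0 / 0.66 = 1383 mg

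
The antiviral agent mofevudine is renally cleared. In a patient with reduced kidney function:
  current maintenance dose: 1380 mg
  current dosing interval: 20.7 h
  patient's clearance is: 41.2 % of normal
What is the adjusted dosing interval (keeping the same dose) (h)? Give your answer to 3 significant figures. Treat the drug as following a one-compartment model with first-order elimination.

50.2 h

To keep the same average steady-state level, dosing rate must scale with clearance.
CL ratio = 41.2 / 100 = 0.4120
New interval (same dose) = 20.7 / 0.4120 = 50.24 h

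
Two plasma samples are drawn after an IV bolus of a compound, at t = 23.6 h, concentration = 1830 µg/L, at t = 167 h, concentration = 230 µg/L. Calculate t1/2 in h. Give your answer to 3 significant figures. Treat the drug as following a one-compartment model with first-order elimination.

k = ln(C₁/C₂) / (t₂ − t₁) = ln(1830/230) / (167 − 23.6)
  = 2.074 / 143.4 = 0.01446 h⁻¹
t½ = ln2 / k = 0.693147 / 0.01446 = 47.94 h

47.9 h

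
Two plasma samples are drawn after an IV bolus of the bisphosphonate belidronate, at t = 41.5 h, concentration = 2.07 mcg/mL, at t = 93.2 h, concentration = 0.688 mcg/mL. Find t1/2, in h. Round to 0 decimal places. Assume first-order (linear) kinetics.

33 h

k = ln(C₁/C₂) / (t₂ − t₁) = ln(2.07/0.688) / (93.2 − 41.5)
  = 1.102 / 51.70 = 0.02132 h⁻¹
t½ = ln2 / k = 0.693147 / 0.02132 = 32.51 h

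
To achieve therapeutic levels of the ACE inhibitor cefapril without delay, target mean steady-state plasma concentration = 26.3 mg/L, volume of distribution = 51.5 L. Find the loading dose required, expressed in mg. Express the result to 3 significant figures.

LD = Css × Vd = 26.3 × 51.5 = 1354 mg

1350 mg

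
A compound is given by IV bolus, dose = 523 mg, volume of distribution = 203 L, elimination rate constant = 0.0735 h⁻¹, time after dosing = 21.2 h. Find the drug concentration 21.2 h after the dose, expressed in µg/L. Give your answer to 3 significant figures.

C₀ = Dose / Vd = 523.0 / 203 = 2.576 mg/L
C = C₀ · e^(−k·t) = 2.576 × e^(−0.07350 × 21.2)
  = 2.576 × 0.2105 = 0.5422 mg/L
Convert: 0.5422 mg/L × 1000 = 542.2 µg/L

542 µg/L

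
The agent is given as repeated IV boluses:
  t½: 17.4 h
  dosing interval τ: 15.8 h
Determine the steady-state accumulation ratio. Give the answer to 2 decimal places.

2.14

k = ln2 / t½ = 0.693147 / 17.4 = 0.03984 h⁻¹
e^(−kτ) = e^(−0.03984 × 15.8) = 0.5329
Accumulation ratio R = 1 / (1 − e^(−kτ)) = 1 / (1 − 0.5329) = 2.141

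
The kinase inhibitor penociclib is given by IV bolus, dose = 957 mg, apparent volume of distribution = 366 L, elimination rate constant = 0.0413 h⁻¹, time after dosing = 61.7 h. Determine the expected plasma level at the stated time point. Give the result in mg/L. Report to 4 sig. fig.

0.2045 mg/L

C₀ = Dose / Vd = 957.0 / 366 = 2.615 mg/L
C = C₀ · e^(−k·t) = 2.615 × e^(−0.04130 × 61.7)
  = 2.615 × 0.07822 = 0.2045 mg/L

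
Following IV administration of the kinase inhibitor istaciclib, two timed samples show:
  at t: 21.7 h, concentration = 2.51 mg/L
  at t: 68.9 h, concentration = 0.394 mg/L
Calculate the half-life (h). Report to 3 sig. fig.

k = ln(C₁/C₂) / (t₂ − t₁) = ln(2.51/0.394) / (68.9 − 21.7)
  = 1.852 / 47.20 = 0.03924 h⁻¹
t½ = ln2 / k = 0.693147 / 0.03924 = 17.66 h

17.7 h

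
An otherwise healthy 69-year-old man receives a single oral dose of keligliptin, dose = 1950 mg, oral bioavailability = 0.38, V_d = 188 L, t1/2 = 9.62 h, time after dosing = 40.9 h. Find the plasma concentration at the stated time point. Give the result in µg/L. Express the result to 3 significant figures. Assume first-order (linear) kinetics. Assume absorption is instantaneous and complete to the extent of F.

207 µg/L

Amount reaching circulation = F × Dose = 0.38 × 1950 = 741.0 mg
C₀ = F·Dose / Vd = 741.0 / 188 = 3.941 mg/L
k = ln2 / t½ = 0.693147 / 9.62 = 0.07205 h⁻¹
C = C₀ · e^(−k·t) = 3.941 × e^(−0.07205 × 40.9)
  = 3.941 × 0.05251 = 0.2069 mg/L
Convert: 0.2069 mg/L × 1000 = 206.9 µg/L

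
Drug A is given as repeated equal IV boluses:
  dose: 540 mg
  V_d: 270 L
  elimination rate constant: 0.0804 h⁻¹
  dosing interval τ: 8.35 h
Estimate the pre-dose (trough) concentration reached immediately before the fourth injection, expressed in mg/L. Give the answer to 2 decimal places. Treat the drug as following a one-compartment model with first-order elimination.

1.81 mg/L

C₀ per dose = Dose / Vd = 540 / 270 = 2.000 mg/L
Fraction remaining after one interval: r = e^(−kτ) = e^(−0.08040 × 8.35) = 0.5110
Before dose 4, 3 doses have been given (aged 1τ, 2τ, 3τ).
C_trough = C₀ × (r + r² + … + r^3) = C₀ × r(1−r^3)/(1−r)
        = 2.000 × 0.5110 × (1 − 0.1334) / (1 − 0.5110) = 1.811 mg/L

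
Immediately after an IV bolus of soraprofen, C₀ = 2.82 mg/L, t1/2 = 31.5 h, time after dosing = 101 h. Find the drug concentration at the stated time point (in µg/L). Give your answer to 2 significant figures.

310 µg/L

k = ln2 / t½ = 0.693147 / 31.5 = 0.02200 h⁻¹
C = C₀ · e^(−k·t) = 2.820 × e^(−0.02200 × 101)
  = 2.820 × 0.1084 = 0.3057 mg/L
Convert: 0.3057 mg/L × 1000 = 305.7 µg/L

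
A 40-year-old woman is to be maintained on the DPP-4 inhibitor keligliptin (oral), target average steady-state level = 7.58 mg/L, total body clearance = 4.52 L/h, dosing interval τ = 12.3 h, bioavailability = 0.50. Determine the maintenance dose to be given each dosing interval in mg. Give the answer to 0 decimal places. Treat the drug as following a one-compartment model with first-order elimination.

At steady state, F × (Dose/τ) = Css × CL.
Dose = Css × CL × τ / F = 7.58 × 4.520 × 12.3 / 0.50 = 842.8 mg

843 mg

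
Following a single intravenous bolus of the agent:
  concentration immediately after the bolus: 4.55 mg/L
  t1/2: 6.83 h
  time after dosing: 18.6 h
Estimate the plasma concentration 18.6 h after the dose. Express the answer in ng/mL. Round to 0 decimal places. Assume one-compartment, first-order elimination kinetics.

689 ng/mL

k = ln2 / t½ = 0.693147 / 6.83 = 0.1015 h⁻¹
C = C₀ · e^(−k·t) = 4.550 × e^(−0.1015 × 18.6)
  = 4.550 × 0.1514 = 0.6889 mg/L
Convert: 0.6889 mg/L × 1000 = 688.9 ng/mL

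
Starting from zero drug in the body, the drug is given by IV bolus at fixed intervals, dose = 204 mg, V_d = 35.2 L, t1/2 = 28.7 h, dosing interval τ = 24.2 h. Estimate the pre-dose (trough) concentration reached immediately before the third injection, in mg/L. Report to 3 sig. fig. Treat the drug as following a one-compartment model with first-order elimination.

5.03 mg/L

C₀ per dose = Dose / Vd = 204 / 35.2 = 5.795 mg/L
k = ln2 / t½ = 0.693147 / 28.7 = 0.02415 h⁻¹
Fraction remaining after one interval: r = e^(−kτ) = e^(−0.02415 × 24.2) = 0.5574
Before dose 3, 2 doses have been given (aged 1τ, 2τ).
C_trough = C₀ × (r + r²) = 5.795 × (0.5574 + 0.3107) = 5.031 mg/L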